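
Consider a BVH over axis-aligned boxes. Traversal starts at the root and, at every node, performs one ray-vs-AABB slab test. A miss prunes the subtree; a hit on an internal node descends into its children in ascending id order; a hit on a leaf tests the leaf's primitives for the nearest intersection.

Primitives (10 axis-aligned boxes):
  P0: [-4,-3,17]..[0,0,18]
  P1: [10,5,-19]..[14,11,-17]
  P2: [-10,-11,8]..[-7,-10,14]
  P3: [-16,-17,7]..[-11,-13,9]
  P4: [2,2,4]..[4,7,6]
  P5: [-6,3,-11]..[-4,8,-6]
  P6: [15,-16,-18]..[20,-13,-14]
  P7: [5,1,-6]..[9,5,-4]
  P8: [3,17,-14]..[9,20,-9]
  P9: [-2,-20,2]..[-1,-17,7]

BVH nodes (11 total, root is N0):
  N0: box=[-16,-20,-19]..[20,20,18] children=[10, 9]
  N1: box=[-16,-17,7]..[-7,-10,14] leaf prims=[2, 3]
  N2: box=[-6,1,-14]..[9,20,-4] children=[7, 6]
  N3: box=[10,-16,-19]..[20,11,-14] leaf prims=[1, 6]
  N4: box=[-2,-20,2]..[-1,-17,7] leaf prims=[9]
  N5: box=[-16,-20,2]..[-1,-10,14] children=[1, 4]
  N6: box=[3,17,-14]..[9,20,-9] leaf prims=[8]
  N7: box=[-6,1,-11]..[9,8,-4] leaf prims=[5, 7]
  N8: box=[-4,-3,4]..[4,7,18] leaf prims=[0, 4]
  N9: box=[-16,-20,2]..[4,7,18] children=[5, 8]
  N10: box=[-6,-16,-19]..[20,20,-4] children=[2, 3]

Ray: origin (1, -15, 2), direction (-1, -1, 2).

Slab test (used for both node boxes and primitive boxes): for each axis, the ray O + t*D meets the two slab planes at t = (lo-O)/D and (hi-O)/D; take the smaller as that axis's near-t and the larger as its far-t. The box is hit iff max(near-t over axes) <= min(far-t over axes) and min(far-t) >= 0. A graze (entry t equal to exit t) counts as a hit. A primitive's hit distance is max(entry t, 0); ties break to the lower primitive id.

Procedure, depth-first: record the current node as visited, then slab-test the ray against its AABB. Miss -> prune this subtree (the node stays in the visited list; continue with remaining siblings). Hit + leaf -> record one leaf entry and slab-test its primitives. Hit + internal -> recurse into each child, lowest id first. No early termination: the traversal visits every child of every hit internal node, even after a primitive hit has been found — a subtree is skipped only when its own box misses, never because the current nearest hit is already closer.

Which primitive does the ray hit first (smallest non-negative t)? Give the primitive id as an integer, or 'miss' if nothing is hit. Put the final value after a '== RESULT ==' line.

Trace the traversal:
N0 x:[-19,17] y:[-35,5] z:[-21/2,8] -> hit [-21/2,5], descend [9, 10]
  N9 x:[-3,17] y:[-22,5] z:[0,8] -> hit [0,5], descend [5, 8]
    N5 x:[2,17] y:[-5,5] z:[0,6] -> hit [2,5], descend [1, 4]
      N1 x:[8,17] y:[-5,2] z:[5/2,6] -> miss, prune
      N4 x:[2,3] y:[2,5] z:[0,5/2] -> hit [2,5/2] leaf, test {P9@t=2}
    N8 x:[-3,5] y:[-22,-12] z:[1,8] -> miss, prune
  N10 x:[-19,7] y:[-35,1] z:[-21/2,-3] -> miss, prune

order=[0, 9, 5, 1, 4, 8, 10]  |boxes|=7  |leaves|=1  hit=P9

== RESULT ==
9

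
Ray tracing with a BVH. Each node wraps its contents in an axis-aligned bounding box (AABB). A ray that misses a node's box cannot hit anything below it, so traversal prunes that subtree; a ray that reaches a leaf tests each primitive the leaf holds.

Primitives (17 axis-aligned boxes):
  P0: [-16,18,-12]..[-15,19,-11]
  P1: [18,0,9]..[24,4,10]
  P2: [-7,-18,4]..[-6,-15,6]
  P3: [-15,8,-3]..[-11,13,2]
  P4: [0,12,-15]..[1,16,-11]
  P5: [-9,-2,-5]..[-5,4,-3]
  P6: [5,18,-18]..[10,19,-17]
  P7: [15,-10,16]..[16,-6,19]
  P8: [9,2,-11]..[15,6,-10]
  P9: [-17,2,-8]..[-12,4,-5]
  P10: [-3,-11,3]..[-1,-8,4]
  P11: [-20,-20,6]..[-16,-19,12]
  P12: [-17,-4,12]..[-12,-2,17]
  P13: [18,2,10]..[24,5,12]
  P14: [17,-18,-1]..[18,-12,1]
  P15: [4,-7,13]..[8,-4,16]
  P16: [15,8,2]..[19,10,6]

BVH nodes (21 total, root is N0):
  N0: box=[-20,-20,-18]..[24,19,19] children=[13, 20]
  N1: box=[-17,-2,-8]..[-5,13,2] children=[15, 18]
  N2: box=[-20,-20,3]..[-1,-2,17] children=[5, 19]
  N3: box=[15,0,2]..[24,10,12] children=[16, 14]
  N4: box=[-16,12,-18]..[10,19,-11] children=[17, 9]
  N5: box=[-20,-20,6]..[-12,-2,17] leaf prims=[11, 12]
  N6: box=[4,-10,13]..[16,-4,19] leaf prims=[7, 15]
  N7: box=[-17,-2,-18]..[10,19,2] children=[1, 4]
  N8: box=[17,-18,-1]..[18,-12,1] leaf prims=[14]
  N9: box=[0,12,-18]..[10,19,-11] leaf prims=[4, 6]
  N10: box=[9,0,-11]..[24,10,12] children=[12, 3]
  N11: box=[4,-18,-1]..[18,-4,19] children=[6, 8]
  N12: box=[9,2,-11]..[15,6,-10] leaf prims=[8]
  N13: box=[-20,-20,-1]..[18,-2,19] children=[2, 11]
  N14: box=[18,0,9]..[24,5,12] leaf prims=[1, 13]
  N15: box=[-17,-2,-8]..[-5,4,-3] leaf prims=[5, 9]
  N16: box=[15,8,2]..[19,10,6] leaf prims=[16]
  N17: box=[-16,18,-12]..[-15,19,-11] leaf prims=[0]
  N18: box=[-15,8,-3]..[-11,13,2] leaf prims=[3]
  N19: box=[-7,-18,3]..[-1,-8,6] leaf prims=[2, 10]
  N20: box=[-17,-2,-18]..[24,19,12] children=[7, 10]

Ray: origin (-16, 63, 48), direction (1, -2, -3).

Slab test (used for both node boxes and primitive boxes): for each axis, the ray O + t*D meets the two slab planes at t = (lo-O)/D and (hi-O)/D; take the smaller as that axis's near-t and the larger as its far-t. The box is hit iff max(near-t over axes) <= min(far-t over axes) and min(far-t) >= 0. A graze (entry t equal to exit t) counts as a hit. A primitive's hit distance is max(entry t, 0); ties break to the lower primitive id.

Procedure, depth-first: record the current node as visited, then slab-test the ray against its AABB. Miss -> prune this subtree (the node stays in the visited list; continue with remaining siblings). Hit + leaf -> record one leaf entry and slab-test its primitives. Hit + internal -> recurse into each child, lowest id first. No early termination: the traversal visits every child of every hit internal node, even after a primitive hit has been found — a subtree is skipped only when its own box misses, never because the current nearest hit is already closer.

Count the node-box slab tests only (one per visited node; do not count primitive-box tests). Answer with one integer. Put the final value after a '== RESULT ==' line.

Traverse from the root:
N0 x:[-4,40] y:[22,83/2] z:[29/3,22] -> hit [22,22], descend [13, 20]
  N13 x:[-4,34] y:[65/2,83/2] z:[29/3,49/3] -> miss, prune
  N20 x:[-1,40] y:[22,65/2] z:[12,22] -> hit [22,22], descend [7, 10]
    N7 x:[-1,26] y:[22,65/2] z:[46/3,22] -> hit [22,22], descend [1, 4]
      N1 x:[-1,11] y:[25,65/2] z:[46/3,56/3] -> miss, prune
      N4 x:[0,26] y:[22,51/2] z:[59/3,22] -> hit [22,22], descend [9, 17]
        N9 x:[16,26] y:[22,51/2] z:[59/3,22] -> hit [22,22] leaf, test {P4(miss), P6@t=22}
        N17 x:[0,1] y:[22,45/2] z:[59/3,20] -> miss, prune
    N10 x:[25,40] y:[53/2,63/2] z:[12,59/3] -> miss, prune

9 AABB tests over nodes [0, 13, 20, 7, 1, 4, 9, 17, 10]; 1 leaf entered; closest P6.

== RESULT ==
9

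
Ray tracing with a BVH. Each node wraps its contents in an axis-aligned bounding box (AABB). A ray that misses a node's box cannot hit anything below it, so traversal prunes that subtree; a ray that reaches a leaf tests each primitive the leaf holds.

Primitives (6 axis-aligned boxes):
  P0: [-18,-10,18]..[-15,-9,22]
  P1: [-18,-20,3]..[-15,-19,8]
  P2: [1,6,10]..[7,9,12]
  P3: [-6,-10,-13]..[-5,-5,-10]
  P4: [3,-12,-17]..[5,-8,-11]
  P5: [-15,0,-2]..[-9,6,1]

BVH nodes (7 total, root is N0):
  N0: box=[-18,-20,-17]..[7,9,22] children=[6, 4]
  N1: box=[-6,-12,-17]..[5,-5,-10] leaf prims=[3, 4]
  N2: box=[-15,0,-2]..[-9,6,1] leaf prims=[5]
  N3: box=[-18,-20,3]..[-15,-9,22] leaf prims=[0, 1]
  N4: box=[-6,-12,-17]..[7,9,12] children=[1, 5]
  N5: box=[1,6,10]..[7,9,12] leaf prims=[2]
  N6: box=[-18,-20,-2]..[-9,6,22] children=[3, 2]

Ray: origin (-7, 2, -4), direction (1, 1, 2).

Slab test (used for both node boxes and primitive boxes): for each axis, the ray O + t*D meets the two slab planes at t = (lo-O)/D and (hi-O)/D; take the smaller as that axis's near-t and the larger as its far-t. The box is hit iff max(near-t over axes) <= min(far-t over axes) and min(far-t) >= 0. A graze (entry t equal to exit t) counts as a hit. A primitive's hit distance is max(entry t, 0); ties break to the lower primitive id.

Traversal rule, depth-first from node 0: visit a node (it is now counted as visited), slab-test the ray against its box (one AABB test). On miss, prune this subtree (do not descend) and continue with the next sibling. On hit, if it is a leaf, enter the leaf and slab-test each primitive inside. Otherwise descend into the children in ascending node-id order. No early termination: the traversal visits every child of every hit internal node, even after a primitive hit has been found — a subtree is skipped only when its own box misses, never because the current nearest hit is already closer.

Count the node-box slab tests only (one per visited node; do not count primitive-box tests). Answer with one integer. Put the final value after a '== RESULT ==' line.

Traverse from the root:
N0 x:[-11,14] y:[-22,7] z:[-13/2,13] -> hit [-13/2,7], descend [4, 6]
  N4 x:[1,14] y:[-14,7] z:[-13/2,8] -> hit [1,7], descend [1, 5]
    N1 x:[1,12] y:[-14,-7] z:[-13/2,-3] -> miss, prune
    N5 x:[8,14] y:[4,7] z:[7,8] -> miss, prune
  N6 x:[-11,-2] y:[-22,4] z:[1,13] -> miss, prune

order=[0, 4, 1, 5, 6]  |boxes|=5  |leaves|=0  hit=miss

== RESULT ==
5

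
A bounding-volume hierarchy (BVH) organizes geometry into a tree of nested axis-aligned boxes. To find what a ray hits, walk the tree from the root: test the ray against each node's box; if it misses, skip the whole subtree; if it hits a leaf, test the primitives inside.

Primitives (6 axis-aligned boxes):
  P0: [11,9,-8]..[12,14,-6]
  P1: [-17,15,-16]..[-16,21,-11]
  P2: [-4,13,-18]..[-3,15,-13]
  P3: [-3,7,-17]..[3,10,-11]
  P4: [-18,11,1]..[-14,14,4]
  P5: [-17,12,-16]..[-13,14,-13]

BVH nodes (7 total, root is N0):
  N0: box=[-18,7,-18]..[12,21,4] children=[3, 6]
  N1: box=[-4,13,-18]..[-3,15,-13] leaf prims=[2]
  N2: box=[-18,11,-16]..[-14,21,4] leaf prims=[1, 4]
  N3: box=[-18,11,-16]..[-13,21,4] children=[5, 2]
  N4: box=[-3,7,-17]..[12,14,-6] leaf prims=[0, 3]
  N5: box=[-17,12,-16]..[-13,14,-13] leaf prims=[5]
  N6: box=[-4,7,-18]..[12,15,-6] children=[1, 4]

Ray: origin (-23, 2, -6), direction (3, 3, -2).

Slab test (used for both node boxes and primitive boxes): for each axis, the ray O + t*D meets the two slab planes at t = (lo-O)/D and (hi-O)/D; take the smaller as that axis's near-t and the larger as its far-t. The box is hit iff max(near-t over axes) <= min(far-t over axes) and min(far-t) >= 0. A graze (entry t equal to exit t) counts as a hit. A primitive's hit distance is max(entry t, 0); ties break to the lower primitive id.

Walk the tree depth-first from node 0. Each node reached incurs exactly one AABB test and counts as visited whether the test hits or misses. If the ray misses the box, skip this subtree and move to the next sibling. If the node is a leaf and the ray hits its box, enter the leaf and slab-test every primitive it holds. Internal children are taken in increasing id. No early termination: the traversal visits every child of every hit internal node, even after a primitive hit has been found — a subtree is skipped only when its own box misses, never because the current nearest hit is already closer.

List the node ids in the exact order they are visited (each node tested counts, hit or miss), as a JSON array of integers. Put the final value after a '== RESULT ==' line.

Walk:
N0 x:[5/3,35/3] y:[5/3,19/3] z:[-5,6] -> hit [5/3,6], descend [3, 6]
  N3 x:[5/3,10/3] y:[3,19/3] z:[-5,5] -> hit [3,10/3], descend [2, 5]
    N2 x:[5/3,3] y:[3,19/3] z:[-5,5] -> hit [3,3] leaf, test {P1(miss), P4(miss)}
    N5 x:[2,10/3] y:[10/3,4] z:[7/2,5] -> miss, prune
  N6 x:[19/3,35/3] y:[5/3,13/3] z:[0,6] -> miss, prune

Summary -> nodes [0, 3, 2, 5, 6]; box-tests=5; leaf-entries=1; first=miss

== RESULT ==
[0, 3, 2, 5, 6]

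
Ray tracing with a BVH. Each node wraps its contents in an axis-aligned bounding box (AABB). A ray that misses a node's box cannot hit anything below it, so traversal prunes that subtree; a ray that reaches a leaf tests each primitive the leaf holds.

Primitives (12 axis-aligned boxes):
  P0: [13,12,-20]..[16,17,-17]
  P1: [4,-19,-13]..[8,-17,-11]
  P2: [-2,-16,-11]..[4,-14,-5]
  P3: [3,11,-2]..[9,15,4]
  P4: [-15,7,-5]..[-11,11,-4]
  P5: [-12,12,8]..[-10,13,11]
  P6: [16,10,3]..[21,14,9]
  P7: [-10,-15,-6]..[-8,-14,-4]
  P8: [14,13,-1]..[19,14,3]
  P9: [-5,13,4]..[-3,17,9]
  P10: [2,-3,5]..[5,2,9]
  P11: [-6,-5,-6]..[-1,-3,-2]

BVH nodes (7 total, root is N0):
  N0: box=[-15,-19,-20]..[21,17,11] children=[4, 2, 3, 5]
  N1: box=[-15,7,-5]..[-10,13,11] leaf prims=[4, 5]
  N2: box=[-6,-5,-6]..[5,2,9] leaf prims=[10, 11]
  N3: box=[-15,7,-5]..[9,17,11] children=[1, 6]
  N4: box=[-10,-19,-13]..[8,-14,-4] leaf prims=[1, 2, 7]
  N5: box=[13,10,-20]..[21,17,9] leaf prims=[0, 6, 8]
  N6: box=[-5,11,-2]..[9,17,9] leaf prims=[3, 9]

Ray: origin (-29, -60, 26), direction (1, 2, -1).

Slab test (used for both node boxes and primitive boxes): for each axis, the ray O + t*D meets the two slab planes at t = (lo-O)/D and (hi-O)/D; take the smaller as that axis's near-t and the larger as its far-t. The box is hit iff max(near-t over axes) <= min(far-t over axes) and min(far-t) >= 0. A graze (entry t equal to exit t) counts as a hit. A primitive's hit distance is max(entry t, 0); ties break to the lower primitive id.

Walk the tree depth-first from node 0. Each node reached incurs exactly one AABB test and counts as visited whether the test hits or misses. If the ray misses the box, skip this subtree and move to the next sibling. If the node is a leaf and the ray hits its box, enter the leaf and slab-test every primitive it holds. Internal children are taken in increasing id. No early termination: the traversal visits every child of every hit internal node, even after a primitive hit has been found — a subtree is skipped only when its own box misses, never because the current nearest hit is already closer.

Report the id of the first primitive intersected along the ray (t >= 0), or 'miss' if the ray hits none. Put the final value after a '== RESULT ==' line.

Trace the traversal:
N0 x:[14,50] y:[41/2,77/2] z:[15,46] -> hit [41/2,77/2], descend [2, 3, 4, 5]
  N2 x:[23,34] y:[55/2,31] z:[17,32] -> hit [55/2,31] leaf, test {P10(miss), P11@t=28}
  N3 x:[14,38] y:[67/2,77/2] z:[15,31] -> miss, prune
  N4 x:[19,37] y:[41/2,23] z:[30,39] -> miss, prune
  N5 x:[42,50] y:[35,77/2] z:[17,46] -> miss, prune

Visited [0, 2, 3, 4, 5]. Tests: 5 box, 1 leaf. Nearest: P11.

== RESULT ==
11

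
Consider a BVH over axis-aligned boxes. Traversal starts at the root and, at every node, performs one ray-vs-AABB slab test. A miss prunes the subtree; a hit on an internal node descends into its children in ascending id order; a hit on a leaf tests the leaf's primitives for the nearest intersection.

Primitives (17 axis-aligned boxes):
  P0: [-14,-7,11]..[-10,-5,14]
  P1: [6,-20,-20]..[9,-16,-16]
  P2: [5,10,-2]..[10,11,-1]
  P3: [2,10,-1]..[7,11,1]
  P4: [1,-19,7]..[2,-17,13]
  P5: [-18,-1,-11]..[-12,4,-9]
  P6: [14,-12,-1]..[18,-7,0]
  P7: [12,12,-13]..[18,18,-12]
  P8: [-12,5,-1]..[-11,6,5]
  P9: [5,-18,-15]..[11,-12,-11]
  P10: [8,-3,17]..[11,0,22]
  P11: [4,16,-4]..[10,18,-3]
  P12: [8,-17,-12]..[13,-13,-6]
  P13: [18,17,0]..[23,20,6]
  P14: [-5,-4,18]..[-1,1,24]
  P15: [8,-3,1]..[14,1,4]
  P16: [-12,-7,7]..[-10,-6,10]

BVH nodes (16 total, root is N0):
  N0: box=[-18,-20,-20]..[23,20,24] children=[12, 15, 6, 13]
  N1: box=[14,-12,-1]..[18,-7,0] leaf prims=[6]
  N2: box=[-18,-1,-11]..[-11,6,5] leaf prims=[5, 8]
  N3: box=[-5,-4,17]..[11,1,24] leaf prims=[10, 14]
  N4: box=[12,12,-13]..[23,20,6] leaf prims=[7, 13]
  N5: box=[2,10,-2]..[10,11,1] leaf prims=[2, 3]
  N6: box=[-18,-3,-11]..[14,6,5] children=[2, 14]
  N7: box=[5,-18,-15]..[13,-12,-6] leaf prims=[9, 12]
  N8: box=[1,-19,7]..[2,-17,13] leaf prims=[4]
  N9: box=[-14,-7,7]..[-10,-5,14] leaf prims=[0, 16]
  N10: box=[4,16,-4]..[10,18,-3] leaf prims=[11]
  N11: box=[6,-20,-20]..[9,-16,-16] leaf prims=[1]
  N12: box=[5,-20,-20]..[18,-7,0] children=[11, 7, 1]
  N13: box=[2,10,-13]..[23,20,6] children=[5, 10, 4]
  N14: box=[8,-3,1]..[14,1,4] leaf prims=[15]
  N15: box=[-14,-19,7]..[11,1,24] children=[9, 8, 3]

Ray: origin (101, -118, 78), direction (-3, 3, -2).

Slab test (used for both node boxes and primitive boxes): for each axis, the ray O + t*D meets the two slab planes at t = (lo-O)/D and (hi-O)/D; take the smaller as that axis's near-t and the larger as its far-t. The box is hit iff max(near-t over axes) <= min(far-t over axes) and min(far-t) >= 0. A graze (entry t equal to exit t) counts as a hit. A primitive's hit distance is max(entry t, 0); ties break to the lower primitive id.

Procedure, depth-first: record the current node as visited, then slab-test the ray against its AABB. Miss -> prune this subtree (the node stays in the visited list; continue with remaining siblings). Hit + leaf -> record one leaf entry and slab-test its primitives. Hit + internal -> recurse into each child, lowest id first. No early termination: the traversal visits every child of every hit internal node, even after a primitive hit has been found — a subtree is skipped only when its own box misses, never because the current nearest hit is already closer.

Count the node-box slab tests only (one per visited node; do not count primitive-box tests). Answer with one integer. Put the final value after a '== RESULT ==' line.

Trace the traversal:
N0 x:[26,119/3] y:[98/3,46] z:[27,49] -> hit [98/3,119/3], descend [6, 12, 13, 15]
  N6 x:[29,119/3] y:[115/3,124/3] z:[73/2,89/2] -> hit [115/3,119/3], descend [2, 14]
    N2 x:[112/3,119/3] y:[39,124/3] z:[73/2,89/2] -> hit [39,119/3] leaf, test {P5(miss), P8(miss)}
    N14 x:[29,31] y:[115/3,119/3] z:[37,77/2] -> miss, prune
  N12 x:[83/3,32] y:[98/3,37] z:[39,49] -> miss, prune
  N13 x:[26,33] y:[128/3,46] z:[36,91/2] -> miss, prune
  N15 x:[30,115/3] y:[33,119/3] z:[27,71/2] -> hit [33,71/2], descend [3, 8, 9]
    N3 x:[30,106/3] y:[38,119/3] z:[27,61/2] -> miss, prune
    N8 x:[33,100/3] y:[33,101/3] z:[65/2,71/2] -> hit [33,100/3] leaf, test {P4@t=33}
    N9 x:[37,115/3] y:[37,113/3] z:[32,71/2] -> miss, prune

Visited [0, 6, 2, 14, 12, 13, 15, 3, 8, 9]. Tests: 10 box, 2 leaf. Nearest: P4.

== RESULT ==
10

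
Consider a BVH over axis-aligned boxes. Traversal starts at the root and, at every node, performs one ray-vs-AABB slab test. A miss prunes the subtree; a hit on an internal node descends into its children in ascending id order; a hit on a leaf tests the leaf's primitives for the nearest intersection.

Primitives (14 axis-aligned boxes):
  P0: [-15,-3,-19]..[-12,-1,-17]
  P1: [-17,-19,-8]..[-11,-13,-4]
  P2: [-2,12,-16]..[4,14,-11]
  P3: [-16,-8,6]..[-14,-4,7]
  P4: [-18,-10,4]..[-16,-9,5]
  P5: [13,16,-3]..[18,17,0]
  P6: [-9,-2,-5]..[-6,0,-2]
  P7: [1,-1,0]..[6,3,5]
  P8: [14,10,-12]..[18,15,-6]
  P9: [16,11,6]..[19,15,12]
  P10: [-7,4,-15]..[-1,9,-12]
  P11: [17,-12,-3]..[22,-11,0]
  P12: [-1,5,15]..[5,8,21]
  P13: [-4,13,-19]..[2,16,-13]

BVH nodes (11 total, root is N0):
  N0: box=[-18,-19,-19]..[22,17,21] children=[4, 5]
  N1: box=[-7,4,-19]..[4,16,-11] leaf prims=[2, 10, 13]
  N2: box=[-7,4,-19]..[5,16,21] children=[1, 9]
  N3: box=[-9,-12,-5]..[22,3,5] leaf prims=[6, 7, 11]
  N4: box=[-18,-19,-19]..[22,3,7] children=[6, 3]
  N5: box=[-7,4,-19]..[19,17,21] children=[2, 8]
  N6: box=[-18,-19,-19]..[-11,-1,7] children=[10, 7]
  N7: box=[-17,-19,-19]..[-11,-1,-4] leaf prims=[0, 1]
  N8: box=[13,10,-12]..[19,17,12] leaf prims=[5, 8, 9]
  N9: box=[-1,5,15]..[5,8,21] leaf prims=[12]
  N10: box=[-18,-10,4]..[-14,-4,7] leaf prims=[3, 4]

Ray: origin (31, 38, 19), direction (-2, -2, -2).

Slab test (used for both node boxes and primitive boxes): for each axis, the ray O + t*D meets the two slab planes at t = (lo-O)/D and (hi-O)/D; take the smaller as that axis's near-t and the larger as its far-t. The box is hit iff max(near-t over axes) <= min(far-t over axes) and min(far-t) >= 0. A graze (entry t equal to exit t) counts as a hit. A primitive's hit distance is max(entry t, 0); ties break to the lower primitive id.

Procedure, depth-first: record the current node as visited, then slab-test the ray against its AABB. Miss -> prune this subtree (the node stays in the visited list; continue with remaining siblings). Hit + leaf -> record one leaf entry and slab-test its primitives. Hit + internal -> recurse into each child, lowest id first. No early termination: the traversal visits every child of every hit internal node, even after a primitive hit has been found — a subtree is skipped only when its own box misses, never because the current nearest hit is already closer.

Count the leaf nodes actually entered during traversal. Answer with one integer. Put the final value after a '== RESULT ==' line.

Walk:
N0 x:[9/2,49/2] y:[21/2,57/2] z:[-1,19] -> hit [21/2,19], descend [4, 5]
  N4 x:[9/2,49/2] y:[35/2,57/2] z:[6,19] -> hit [35/2,19], descend [3, 6]
    N3 x:[9/2,20] y:[35/2,25] z:[7,12] -> miss, prune
    N6 x:[21,49/2] y:[39/2,57/2] z:[6,19] -> miss, prune
  N5 x:[6,19] y:[21/2,17] z:[-1,19] -> hit [21/2,17], descend [2, 8]
    N2 x:[13,19] y:[11,17] z:[-1,19] -> hit [13,17], descend [1, 9]
      N1 x:[27/2,19] y:[11,17] z:[15,19] -> hit [15,17] leaf, test {P2(miss), P10@t=16, P13(miss)}
      N9 x:[13,16] y:[15,33/2] z:[-1,2] -> miss, prune
    N8 x:[6,9] y:[21/2,14] z:[7/2,31/2] -> miss, prune

9 AABB tests over nodes [0, 4, 3, 6, 5, 2, 1, 9, 8]; 1 leaf entered; closest P10.

== RESULT ==
1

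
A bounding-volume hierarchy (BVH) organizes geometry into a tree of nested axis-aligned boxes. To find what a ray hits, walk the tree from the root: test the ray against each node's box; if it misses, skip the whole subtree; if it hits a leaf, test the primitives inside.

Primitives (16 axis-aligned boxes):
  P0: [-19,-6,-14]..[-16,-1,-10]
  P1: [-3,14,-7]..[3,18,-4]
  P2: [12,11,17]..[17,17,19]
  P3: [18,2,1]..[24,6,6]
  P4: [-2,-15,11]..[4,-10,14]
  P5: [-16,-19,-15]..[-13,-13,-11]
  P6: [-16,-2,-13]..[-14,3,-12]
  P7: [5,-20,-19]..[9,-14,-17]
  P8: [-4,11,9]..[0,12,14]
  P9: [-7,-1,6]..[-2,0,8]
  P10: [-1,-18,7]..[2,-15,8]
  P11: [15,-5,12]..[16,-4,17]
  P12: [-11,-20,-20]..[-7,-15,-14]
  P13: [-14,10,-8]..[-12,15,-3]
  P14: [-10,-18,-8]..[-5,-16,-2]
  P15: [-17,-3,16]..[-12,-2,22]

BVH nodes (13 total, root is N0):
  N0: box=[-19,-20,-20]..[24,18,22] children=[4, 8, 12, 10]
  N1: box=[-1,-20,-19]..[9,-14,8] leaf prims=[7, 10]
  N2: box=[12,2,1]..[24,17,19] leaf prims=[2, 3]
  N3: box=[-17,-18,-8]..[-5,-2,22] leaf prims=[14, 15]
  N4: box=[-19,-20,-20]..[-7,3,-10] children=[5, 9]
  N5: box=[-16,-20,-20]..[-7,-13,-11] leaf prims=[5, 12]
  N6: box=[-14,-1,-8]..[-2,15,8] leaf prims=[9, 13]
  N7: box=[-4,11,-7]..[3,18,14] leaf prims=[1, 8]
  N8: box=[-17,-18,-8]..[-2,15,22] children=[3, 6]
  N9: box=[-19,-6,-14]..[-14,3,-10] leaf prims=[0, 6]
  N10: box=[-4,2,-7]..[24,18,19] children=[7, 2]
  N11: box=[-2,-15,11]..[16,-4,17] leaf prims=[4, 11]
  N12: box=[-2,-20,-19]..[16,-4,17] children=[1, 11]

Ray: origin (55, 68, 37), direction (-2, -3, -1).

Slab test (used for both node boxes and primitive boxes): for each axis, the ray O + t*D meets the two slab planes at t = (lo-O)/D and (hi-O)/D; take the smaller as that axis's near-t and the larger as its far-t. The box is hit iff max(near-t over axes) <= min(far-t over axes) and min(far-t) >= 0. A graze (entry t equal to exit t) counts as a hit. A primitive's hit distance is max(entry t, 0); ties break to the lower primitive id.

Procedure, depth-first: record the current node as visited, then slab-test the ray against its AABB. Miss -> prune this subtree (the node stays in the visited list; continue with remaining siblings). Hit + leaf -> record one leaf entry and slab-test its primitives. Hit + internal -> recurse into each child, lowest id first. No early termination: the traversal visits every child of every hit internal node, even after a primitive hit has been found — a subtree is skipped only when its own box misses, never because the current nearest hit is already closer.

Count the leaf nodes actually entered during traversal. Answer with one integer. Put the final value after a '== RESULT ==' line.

Trace the traversal:
N0 x:[31/2,37] y:[50/3,88/3] z:[15,57] -> hit [50/3,88/3], descend [4, 8, 10, 12]
  N4 x:[31,37] y:[65/3,88/3] z:[47,57] -> miss, prune
  N8 x:[57/2,36] y:[53/3,86/3] z:[15,45] -> hit [57/2,86/3], descend [3, 6]
    N3 x:[30,36] y:[70/3,86/3] z:[15,45] -> miss, prune
    N6 x:[57/2,69/2] y:[53/3,23] z:[29,45] -> miss, prune
  N10 x:[31/2,59/2] y:[50/3,22] z:[18,44] -> hit [18,22], descend [2, 7]
    N2 x:[31/2,43/2] y:[17,22] z:[18,36] -> hit [18,43/2] leaf, test {P2@t=19, P3(miss)}
    N7 x:[26,59/2] y:[50/3,19] z:[23,44] -> miss, prune
  N12 x:[39/2,57/2] y:[24,88/3] z:[20,56] -> hit [24,57/2], descend [1, 11]
    N1 x:[23,28] y:[82/3,88/3] z:[29,56] -> miss, prune
    N11 x:[39/2,57/2] y:[24,83/3] z:[20,26] -> hit [24,26] leaf, test {P4@t=26, P11(miss)}

order=[0, 4, 8, 3, 6, 10, 2, 7, 12, 1, 11]  |boxes|=11  |leaves|=2  hit=P2

== RESULT ==
2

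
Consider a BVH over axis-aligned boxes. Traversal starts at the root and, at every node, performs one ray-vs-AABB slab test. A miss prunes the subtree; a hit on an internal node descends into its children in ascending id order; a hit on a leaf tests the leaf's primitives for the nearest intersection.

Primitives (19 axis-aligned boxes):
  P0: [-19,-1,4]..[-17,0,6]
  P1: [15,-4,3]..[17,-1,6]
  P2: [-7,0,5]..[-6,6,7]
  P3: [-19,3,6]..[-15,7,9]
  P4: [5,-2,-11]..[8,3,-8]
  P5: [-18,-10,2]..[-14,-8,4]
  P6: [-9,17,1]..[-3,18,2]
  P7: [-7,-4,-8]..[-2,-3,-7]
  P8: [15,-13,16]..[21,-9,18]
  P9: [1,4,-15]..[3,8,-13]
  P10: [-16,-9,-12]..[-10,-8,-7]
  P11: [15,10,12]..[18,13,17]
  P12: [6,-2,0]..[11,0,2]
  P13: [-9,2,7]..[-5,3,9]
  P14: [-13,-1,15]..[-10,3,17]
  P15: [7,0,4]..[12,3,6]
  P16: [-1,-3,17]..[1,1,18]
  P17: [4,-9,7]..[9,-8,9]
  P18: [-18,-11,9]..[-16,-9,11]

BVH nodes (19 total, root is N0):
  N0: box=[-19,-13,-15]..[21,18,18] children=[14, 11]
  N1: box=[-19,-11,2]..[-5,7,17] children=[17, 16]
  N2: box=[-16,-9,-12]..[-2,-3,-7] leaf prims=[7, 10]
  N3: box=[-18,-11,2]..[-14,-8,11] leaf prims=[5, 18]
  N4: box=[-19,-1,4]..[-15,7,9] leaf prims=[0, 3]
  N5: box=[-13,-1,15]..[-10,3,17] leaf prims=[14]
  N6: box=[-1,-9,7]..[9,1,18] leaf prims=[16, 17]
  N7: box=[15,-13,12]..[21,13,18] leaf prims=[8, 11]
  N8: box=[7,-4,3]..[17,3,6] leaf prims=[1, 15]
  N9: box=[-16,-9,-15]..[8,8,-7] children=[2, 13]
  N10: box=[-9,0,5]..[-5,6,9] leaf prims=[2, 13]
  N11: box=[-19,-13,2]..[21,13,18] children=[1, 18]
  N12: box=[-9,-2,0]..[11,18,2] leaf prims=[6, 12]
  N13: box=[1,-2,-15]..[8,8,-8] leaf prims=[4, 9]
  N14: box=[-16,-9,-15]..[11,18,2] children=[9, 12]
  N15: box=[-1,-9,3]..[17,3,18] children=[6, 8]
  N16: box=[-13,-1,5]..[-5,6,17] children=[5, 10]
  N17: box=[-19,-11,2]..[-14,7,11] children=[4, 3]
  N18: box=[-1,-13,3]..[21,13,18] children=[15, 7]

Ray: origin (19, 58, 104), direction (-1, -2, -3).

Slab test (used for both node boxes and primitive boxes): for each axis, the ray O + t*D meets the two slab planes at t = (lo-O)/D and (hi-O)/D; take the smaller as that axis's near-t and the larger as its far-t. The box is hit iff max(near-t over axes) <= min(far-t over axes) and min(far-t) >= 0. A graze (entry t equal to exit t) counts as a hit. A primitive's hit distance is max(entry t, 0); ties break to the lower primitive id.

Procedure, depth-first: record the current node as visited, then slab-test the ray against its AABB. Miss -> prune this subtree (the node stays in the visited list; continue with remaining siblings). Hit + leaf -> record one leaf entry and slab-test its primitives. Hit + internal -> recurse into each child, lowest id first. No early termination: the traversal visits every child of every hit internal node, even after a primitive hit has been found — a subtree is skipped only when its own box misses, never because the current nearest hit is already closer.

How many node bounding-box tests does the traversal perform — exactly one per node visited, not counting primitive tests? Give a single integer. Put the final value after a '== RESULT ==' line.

Trace the traversal:
N0 x:[-2,38] y:[20,71/2] z:[86/3,119/3] -> hit [86/3,71/2], descend [11, 14]
  N11 x:[-2,38] y:[45/2,71/2] z:[86/3,34] -> hit [86/3,34], descend [1, 18]
    N1 x:[24,38] y:[51/2,69/2] z:[29,34] -> hit [29,34], descend [16, 17]
      N16 x:[24,32] y:[26,59/2] z:[29,33] -> hit [29,59/2], descend [5, 10]
        N5 x:[29,32] y:[55/2,59/2] z:[29,89/3] -> hit [29,59/2] leaf, test {P14@t=29}
        N10 x:[24,28] y:[26,29] z:[95/3,33] -> miss, prune
      N17 x:[33,38] y:[51/2,69/2] z:[31,34] -> hit [33,34], descend [3, 4]
        N3 x:[33,37] y:[33,69/2] z:[31,34] -> hit [33,34] leaf, test {P5@t=100/3, P18(miss)}
        N4 x:[34,38] y:[51/2,59/2] z:[95/3,100/3] -> miss, prune
    N18 x:[-2,20] y:[45/2,71/2] z:[86/3,101/3] -> miss, prune
  N14 x:[8,35] y:[20,67/2] z:[34,119/3] -> miss, prune

Summary -> nodes [0, 11, 1, 16, 5, 10, 17, 3, 4, 18, 14]; box-tests=11; leaf-entries=2; first=P14

== RESULT ==
11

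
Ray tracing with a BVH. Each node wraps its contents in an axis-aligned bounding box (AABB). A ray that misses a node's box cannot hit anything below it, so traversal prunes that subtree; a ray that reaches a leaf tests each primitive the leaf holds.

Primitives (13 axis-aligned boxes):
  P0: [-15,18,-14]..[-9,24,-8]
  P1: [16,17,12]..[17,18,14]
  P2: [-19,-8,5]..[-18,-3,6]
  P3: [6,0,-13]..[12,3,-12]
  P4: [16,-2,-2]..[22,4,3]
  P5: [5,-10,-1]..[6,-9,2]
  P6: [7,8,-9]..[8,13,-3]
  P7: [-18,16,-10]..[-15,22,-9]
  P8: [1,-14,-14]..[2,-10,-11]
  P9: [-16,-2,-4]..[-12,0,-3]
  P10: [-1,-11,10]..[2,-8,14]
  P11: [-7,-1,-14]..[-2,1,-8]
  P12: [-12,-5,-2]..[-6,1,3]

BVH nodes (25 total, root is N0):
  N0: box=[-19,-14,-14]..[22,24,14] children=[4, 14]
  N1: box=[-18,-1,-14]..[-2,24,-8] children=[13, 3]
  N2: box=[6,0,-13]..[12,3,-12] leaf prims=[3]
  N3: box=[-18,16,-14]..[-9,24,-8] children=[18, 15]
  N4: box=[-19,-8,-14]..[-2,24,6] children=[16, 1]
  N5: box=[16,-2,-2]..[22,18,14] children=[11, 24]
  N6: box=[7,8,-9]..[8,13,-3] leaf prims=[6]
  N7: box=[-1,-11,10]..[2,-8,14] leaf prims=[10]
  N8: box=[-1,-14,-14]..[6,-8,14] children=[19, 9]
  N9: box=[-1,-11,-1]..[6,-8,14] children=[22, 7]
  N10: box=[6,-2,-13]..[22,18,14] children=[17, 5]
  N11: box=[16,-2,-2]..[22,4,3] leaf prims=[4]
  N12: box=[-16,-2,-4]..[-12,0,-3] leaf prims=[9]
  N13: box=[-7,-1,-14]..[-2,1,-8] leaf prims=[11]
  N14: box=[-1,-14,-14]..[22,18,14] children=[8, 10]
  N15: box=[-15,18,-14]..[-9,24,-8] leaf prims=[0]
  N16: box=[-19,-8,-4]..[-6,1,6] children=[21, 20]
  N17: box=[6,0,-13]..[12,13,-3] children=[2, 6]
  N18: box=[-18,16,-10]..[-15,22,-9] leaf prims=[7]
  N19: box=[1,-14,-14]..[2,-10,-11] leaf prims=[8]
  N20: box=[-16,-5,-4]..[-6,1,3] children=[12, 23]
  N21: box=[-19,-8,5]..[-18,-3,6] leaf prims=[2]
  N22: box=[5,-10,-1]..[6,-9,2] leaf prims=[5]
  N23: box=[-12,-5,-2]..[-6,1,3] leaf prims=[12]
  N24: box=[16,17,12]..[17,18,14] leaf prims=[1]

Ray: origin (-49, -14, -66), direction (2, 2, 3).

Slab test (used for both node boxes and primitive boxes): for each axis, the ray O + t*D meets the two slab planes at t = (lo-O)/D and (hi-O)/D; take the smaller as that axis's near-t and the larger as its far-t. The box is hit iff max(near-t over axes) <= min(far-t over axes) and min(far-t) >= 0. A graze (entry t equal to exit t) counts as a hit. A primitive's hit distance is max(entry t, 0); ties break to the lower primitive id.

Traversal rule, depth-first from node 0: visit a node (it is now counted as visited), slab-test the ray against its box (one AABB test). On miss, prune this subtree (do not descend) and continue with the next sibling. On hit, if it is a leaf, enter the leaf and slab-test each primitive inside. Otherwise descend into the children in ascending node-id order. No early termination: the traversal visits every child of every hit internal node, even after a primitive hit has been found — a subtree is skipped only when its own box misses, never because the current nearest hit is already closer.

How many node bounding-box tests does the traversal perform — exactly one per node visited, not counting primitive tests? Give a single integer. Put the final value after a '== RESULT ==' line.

Trace the traversal:
N0 x:[15,71/2] y:[0,19] z:[52/3,80/3] -> hit [52/3,19], descend [4, 14]
  N4 x:[15,47/2] y:[3,19] z:[52/3,24] -> hit [52/3,19], descend [1, 16]
    N1 x:[31/2,47/2] y:[13/2,19] z:[52/3,58/3] -> hit [52/3,19], descend [3, 13]
      N3 x:[31/2,20] y:[15,19] z:[52/3,58/3] -> hit [52/3,19], descend [15, 18]
        N15 x:[17,20] y:[16,19] z:[52/3,58/3] -> hit [52/3,19] leaf, test {P0@t=52/3}
        N18 x:[31/2,17] y:[15,18] z:[56/3,19] -> miss, prune
      N13 x:[21,47/2] y:[13/2,15/2] z:[52/3,58/3] -> miss, prune
    N16 x:[15,43/2] y:[3,15/2] z:[62/3,24] -> miss, prune
  N14 x:[24,71/2] y:[0,16] z:[52/3,80/3] -> miss, prune

9 AABB tests over nodes [0, 4, 1, 3, 15, 18, 13, 16, 14]; 1 leaf entered; closest P0.

== RESULT ==
9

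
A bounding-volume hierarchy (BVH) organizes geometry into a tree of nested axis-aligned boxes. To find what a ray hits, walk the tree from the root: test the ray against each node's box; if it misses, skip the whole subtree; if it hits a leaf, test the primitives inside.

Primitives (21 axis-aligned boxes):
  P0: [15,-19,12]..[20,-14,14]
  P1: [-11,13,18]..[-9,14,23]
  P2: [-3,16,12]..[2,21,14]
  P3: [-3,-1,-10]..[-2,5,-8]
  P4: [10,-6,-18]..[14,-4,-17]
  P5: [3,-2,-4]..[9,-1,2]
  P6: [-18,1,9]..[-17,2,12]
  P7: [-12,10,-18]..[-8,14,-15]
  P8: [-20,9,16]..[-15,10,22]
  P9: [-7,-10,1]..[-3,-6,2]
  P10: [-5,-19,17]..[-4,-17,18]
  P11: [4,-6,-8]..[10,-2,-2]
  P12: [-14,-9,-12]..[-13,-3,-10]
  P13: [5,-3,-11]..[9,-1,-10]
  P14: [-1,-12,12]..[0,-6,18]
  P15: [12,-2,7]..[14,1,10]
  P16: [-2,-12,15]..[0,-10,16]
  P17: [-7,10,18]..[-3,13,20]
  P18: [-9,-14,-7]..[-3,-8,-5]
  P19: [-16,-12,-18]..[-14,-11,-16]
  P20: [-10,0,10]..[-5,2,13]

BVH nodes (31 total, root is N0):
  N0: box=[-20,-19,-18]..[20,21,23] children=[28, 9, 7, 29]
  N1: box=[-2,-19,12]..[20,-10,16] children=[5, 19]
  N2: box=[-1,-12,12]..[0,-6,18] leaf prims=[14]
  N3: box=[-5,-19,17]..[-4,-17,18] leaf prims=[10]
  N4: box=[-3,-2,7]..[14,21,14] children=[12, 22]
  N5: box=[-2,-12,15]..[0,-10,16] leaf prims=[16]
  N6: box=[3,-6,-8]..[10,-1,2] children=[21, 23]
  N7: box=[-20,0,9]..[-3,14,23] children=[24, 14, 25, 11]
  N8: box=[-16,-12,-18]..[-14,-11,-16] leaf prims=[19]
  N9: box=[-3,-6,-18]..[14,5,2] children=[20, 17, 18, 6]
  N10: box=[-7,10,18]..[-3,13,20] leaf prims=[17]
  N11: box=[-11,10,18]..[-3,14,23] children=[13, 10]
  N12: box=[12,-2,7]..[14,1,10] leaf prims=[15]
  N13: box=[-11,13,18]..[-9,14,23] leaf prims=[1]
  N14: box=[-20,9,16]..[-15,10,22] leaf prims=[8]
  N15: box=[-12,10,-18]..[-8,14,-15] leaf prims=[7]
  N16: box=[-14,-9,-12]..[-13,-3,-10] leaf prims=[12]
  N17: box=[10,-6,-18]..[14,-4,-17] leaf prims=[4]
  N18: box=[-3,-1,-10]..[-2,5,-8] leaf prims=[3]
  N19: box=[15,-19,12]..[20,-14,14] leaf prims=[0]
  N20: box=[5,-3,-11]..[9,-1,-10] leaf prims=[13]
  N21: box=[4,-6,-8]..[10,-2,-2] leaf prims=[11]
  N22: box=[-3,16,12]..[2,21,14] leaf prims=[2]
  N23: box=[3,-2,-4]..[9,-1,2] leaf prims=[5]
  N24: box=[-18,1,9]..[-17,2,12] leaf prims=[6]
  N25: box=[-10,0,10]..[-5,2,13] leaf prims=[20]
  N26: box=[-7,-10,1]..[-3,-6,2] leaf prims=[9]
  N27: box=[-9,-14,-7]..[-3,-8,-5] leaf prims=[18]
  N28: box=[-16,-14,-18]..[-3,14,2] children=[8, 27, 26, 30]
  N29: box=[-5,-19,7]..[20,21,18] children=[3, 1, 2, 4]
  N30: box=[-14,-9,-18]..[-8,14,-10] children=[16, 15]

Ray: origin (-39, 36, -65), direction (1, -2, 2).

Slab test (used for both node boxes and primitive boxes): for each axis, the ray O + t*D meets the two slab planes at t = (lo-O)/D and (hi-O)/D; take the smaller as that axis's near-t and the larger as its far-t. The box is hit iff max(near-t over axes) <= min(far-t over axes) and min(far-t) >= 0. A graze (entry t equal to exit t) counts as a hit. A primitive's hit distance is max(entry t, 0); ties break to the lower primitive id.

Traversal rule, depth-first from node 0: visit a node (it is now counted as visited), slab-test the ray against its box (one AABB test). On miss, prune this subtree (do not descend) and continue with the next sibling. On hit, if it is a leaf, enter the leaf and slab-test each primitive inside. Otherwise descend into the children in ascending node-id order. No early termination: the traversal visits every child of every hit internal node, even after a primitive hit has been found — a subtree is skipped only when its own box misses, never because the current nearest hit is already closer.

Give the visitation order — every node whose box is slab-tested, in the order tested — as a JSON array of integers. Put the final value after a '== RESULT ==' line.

Trace the traversal:
N0 x:[19,59] y:[15/2,55/2] z:[47/2,44] -> hit [47/2,55/2], descend [7, 9, 28, 29]
  N7 x:[19,36] y:[11,18] z:[37,44] -> miss, prune
  N9 x:[36,53] y:[31/2,21] z:[47/2,67/2] -> miss, prune
  N28 x:[23,36] y:[11,25] z:[47/2,67/2] -> hit [47/2,25], descend [8, 26, 27, 30]
    N8 x:[23,25] y:[47/2,24] z:[47/2,49/2] -> hit [47/2,24] leaf, test {P19@t=47/2}
    N26 x:[32,36] y:[21,23] z:[33,67/2] -> miss, prune
    N27 x:[30,36] y:[22,25] z:[29,30] -> miss, prune
    N30 x:[25,31] y:[11,45/2] z:[47/2,55/2] -> miss, prune
  N29 x:[34,59] y:[15/2,55/2] z:[36,83/2] -> miss, prune

order=[0, 7, 9, 28, 8, 26, 27, 30, 29]  |boxes|=9  |leaves|=1  hit=P19

== RESULT ==
[0, 7, 9, 28, 8, 26, 27, 30, 29]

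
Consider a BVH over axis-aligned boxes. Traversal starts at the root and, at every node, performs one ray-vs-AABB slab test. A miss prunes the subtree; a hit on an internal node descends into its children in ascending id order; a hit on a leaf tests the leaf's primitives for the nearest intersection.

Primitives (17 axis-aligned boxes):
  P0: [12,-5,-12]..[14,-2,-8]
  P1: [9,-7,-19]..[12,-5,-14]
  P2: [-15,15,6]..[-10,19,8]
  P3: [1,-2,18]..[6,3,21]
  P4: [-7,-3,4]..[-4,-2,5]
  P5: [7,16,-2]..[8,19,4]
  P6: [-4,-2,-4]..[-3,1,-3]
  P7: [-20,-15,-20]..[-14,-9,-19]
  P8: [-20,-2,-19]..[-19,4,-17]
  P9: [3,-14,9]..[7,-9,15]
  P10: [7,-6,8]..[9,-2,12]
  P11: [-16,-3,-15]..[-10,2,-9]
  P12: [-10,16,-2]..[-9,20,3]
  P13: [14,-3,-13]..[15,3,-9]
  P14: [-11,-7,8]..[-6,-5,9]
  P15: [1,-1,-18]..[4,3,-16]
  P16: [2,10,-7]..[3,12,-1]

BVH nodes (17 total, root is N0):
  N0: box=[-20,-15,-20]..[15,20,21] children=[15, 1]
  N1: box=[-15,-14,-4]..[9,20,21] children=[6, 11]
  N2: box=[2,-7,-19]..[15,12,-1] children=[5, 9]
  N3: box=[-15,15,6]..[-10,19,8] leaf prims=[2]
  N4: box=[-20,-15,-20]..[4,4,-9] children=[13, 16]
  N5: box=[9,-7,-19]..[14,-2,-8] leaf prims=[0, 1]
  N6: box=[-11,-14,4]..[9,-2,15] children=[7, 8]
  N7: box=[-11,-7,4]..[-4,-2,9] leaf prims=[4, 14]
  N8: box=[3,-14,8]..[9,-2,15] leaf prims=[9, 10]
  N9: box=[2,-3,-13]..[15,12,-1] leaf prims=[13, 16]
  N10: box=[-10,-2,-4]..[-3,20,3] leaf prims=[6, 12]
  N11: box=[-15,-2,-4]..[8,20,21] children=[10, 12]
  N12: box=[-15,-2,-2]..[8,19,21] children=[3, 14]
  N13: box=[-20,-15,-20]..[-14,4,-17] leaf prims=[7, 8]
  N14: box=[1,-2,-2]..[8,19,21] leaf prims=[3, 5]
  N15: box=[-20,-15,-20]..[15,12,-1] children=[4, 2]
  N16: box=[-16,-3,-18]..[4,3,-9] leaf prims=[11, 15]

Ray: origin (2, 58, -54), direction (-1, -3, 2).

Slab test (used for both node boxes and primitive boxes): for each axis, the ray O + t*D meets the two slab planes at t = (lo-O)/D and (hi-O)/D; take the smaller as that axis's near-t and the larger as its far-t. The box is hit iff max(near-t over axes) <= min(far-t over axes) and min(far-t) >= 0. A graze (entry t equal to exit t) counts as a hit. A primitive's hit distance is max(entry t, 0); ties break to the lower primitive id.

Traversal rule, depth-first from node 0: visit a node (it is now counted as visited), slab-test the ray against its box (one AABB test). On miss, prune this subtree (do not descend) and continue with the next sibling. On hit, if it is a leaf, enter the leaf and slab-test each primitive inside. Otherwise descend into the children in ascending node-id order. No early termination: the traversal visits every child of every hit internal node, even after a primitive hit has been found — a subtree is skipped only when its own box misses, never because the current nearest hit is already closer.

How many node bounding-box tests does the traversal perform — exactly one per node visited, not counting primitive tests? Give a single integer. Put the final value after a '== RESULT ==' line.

Traverse from the root:
N0 x:[-13,22] y:[38/3,73/3] z:[17,75/2] -> hit [17,22], descend [1, 15]
  N1 x:[-7,17] y:[38/3,24] z:[25,75/2] -> miss, prune
  N15 x:[-13,22] y:[46/3,73/3] z:[17,53/2] -> hit [17,22], descend [2, 4]
    N2 x:[-13,0] y:[46/3,65/3] z:[35/2,53/2] -> miss, prune
    N4 x:[-2,22] y:[18,73/3] z:[17,45/2] -> hit [18,22], descend [13, 16]
      N13 x:[16,22] y:[18,73/3] z:[17,37/2] -> hit [18,37/2] leaf, test {P7(miss), P8(miss)}
      N16 x:[-2,18] y:[55/3,61/3] z:[18,45/2] -> miss, prune

7 AABB tests over nodes [0, 1, 15, 2, 4, 13, 16]; 1 leaf entered; closest miss.

== RESULT ==
7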